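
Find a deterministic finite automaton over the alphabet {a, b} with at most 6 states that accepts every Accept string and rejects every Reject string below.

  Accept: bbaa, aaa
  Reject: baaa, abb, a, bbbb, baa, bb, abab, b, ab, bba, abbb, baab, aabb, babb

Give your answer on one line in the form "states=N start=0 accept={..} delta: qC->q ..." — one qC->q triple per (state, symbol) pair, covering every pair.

Fold the examples into a partial DFA from state 0: repeatedly fix the first undefined (state, symbol) met by the shortest-then-alphabetical prefix, trying targets in increasing order and rejecting any under which an Accept and a Reject string meet in one state with the same remainder; add a state when all current targets are rejected. Accepting states are where Accept strings end.
a: 0a undefined. 0a->0: no, aaa/a meet in 0. Open state 1: 0a->1.
b: 0b undefined. 0b->0: no, bbaa/baa meet in 1 with "a" left. 0b->1: no, aaa/baa meet in 1 with "aa" left. Open state 2: 0b->2.
aa: 1a undefined. 1a->0: no, aaa/a meet in 1. 1a->1: no, aaa/a meet in 1. 1a->2: ok.
ab: 1b undefined. 1b->0: ok.
ba: 2a undefined. 2a->0: no, aaa/abab meet in 0. 2a->1: no, aaa/baaa meet in 1. 2a->2: no, aaa/baaa meet in 2. Open state 3: 2a->3.
bb: 2b undefined. 2b->0: no, bbaa/abb meet in 2. 2b->1: ok.
baa: 3a undefined. 3a->0: ok.
bab: 3b undefined. 3b->0: ok.
All examples now run through 4 states with every (state, symbol) defined. Accept strings end in {3}, Reject strings end in {0,1,2}; accept={3}.

states=4 start=0 accept={3} delta: 0a->1 0b->2 1a->2 1b->0 2a->3 2b->1 3a->0 3b->0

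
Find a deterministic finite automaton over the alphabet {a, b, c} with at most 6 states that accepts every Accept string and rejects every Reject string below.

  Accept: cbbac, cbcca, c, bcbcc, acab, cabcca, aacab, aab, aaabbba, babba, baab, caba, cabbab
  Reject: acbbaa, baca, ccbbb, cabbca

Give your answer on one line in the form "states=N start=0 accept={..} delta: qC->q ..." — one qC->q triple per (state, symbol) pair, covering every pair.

Grow the machine one transition at a time. Run the examples from 0; the earliest place one falls off (shortest prefix, ties alphabetical) gets sent to the lowest-numbered state that keeps every Accept/Reject pair distinguishable — a pair clashes when both reach the same state with identical unread suffix — and to a fresh state only if none does.
a: 0a undefined. 0a->0: ok.
b: 0b undefined. 0b->0: ok.
c: 0c undefined. 0c->0: no, cbbac/acbbaa meet in 0. Open state 1: 0c->1.
ca: 1a undefined. 1a->0: no, acab/baca meet in 0. 1a->1: no, c/baca meet in 1. Open state 2: 1a->2.
cb: 1b undefined. 1b->0: no, aab/acbbaa meet in 0. 1b->1: ok.
cc: 1c undefined. 1c->0: no, cbcca/baca meet in 2. 1c->1: no, cbcca/baca meet in 2. 1c->2: ok.
cab: 2b undefined. 2b->0: no, acab/ccbbb meet in 0. 2b->1: no, c/ccbbb meet in 1. 2b->2: no, cbcca/cabbca meet in 2 with "ca" left. Open state 3: 2b->3.
caba: 3a undefined. 3a->0: ok.
cabb: 3b undefined. 3b->0: no, aab/ccbbb meet in 0. 3b->1: no, c/ccbbb meet in 1. 3b->2: no, cbcca/cabbca meet in 2 with "ca" left. 3b->3: no, acab/ccbbb meet in 3. Open state 4: 3b->4.
cabc: 3c undefined. 3c->0: no, cabcca/baca meet in 2. 3c->1: no, cabcca/acbbaa meet in 2 with "a" left. 3c->2: ok.
cbcc: 2c undefined. 2c->0: ok.
cabba: 4a undefined. 4a->0: ok.
cabbc: 4c undefined. 4c->0: no, cbbac/cabbca meet in 0. 4c->1: ok.
ccbbb: 4b undefined. 4b->0: no, cbbac/ccbbb meet in 0. 4b->1: no, c/ccbbb meet in 1. 4b->2: ok.
acbbaa: 2a undefined. 2a->0: no, cbbac/acbbaa meet in 0. 2a->1: no, c/acbbaa meet in 1. 2a->2: ok.
All examples now run through 5 states with every (state, symbol) defined. Accept strings end in {0,1,3}, Reject strings end in {2}; accept={0,1,3}.

states=5 start=0 accept={0,1,3} delta: 0a->0 0b->0 0c->1 1a->2 1b->1 1c->2 2a->2 2b->3 2c->0 3a->0 3b->4 3c->2 4a->0 4b->2 4c->1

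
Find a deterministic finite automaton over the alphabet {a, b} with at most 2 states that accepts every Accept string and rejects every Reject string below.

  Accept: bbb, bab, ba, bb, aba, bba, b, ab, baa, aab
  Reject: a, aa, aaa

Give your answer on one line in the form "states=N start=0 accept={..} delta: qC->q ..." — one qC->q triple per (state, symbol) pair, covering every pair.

Fold the examples into a partial DFA from state 0: repeatedly fix the first undefined (state, symbol) met by the shortest-then-alphabetical prefix, trying targets in increasing order and rejecting any under which an Accept and a Reject string meet in one state with the same remainder; add a state when all current targets are rejected. Accepting states are where Accept strings end.
a: 0a undefined. 0a->0: ok.
b: 0b undefined. 0b->0: no, bbb/a meet in 0. Open state 1: 0b->1.
ba: 1a undefined. 1a->0: no, ba/a meet in 0. 1a->1: ok.
bb: 1b undefined. 1b->0: no, bab/a meet in 0. 1b->1: ok.
All examples now run through 2 states with every (state, symbol) defined. Accept strings end in {1}, Reject strings end in {0}; accept={1}.

states=2 start=0 accept={1} delta: 0a->0 0b->1 1a->1 1b->1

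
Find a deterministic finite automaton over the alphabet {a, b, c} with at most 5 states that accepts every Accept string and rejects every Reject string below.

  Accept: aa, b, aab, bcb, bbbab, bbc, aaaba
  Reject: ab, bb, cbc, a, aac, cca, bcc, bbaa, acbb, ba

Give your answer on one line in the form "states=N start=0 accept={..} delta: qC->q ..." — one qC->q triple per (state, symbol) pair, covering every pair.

Fold the examples into a partial DFA from state 0: repeatedly fix the first undefined (state, symbol) met by the shortest-then-alphabetical prefix, trying targets in increasing order and rejecting any under which an Accept and a Reject string meet in one state with the same remainder; add a state when all current targets are rejected. Accepting states are where Accept strings end.
a: 0a undefined. 0a->0: no, aa/a meet in 0. Open state 1: 0a->1.
b: 0b undefined. 0b->0: no, aa/bbaa meet in 1 with "a" left. 0b->1: no, aa/ba meet in 1 with "a" left. Open state 2: 0b->2.
c: 0c undefined. 0c->0: ok.
aa: 1a undefined. 1a->0: no, aa/aac meet in 0. 1a->1: no, aa/a meet in 1. 1a->2: no, aab/bb meet in 2 with "b" left. Open state 3: 1a->3.
ab: 1b undefined. 1b->0: ok.
ac: 1c undefined. 1c->0: ok.
ba: 2a undefined. 2a->0: ok.
bb: 2b undefined. 2b->0: no, aa/bbaa meet in 3. 2b->1: no, bbbab/ab meet in 0. 2b->2: no, b/bb meet in 2. 2b->3: no, aa/bb meet in 3. Open state 4: 2b->4.
bc: 2c undefined. 2c->0: ok.
aaa: 3a undefined. 3a->0: no, aaaba/ab meet in 0. 3a->1: no, aaaba/a meet in 1. 3a->2: ok.
aab: 3b undefined. 3b->0: no, aab/ab meet in 0. 3b->1: no, aab/a meet in 1. 3b->2: ok.
aac: 3c undefined. 3c->0: ok.
bba: 4a undefined. 4a->0: no, aaaba/ab meet in 0. 4a->1: no, aa/bbaa meet in 3. 4a->2: ok.
bbb: 4b undefined. 4b->0: no, bbbab/ab meet in 0. 4b->1: ok.
bbc: 4c undefined. 4c->0: no, bbc/ab meet in 0. 4c->1: no, bbc/a meet in 1. 4c->2: ok.
All examples now run through 5 states with every (state, symbol) defined. Accept strings end in {2,3}, Reject strings end in {0,1,4}; accept={2,3}.

states=5 start=0 accept={2,3} delta: 0a->1 0b->2 0c->0 1a->3 1b->0 1c->0 2a->0 2b->4 2c->0 3a->2 3b->2 3c->0 4a->2 4b->1 4c->2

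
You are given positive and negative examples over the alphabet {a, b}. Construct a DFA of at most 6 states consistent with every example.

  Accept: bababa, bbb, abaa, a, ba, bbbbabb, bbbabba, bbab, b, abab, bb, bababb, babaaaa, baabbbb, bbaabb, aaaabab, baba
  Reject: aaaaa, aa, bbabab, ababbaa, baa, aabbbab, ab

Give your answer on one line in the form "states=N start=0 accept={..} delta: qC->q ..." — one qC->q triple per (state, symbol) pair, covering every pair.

State merging on the prefix tree: take the shortest (then alphabetical) example prefix whose next move is undefined and point that move at state 0, else 1, else 2, ...; a target is out if some Accept/Reject pair would then sit in one state with the same input left (inseparable). If every existing state is out, open a new one.
a: 0a undefined. 0a->0: no, abaa/baa meet in 0 with "baa" left. Open state 1: 0a->1.
b: 0b undefined. 0b->0: no, bbab/ab meet in 1 with "b" left. 0b->1: no, ba/aa meet in 1 with "a" left. Open state 2: 0b->2.
aa: 1a undefined. 1a->0: no, a/aaaaa meet in 1. 1a->1: no, a/aaaaa meet in 1. 1a->2: no, b/aa meet in 2. Open state 3: 1a->3.
ab: 1b undefined. 1b->0: no, abaa/aa meet in 3. 1b->1: no, a/ab meet in 1. 1b->2: no, abaa/baa meet in 2 with "aa" left. 1b->3: ok.
ba: 2a undefined. 2a->0: no, a/baa meet in 1. 2a->1: ok.
bb: 2b undefined. 2b->0: no, bbab/aa meet in 3. 2b->1: no, bbb/aa meet in 3. 2b->2: no, bbab/aa meet in 3. 2b->3: no, bb/aa meet in 3. Open state 4: 2b->4.
aaa: 3a undefined. 3a->0: ok.
aab: 3b undefined. 3b->0: no, bbab/aabbbab meet in 4 with "ab" left. 3b->1: no, bababa/aabbbab meet in 1. 3b->2: ok.
bba: 4a undefined. 4a->0: no, bababa/ababbaa meet in 1. 4a->1: no, bbab/aaaaa meet in 3. 4a->2: no, bababa/ababbaa meet in 1. 4a->3: no, babaaaa/ababbaa meet in 0. 4a->4: no, bb/ababbaa meet in 4. Open state 5: 4a->5.
bbb: 4b undefined. 4b->0: ok.
bbaa: 5a undefined. 5a->0: no, bbb/ababbaa meet in 0. 5a->1: no, bababa/ababbaa meet in 1. 5a->2: no, bbbbabb/ababbaa meet in 2. 5a->3: ok.
bbab: 5b undefined. 5b->0: ok.
All examples now run through 6 states with every (state, symbol) defined. Accept strings end in {0,1,2,4}, Reject strings end in {3}; accept={0,1,2,4}.

states=6 start=0 accept={0,1,2,4} delta: 0a->1 0b->2 1a->3 1b->3 2a->1 2b->4 3a->0 3b->2 4a->5 4b->0 5a->3 5b->0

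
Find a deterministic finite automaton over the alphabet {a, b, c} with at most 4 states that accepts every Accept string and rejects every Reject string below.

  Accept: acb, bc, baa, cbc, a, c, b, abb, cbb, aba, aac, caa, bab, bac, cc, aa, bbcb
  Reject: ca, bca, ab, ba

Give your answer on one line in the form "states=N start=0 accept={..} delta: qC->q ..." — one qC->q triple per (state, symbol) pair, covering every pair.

states=4 start=0 accept={0,1,2} delta: 0a->1 0b->2 0c->2 1a->0 1b->3 1c->0 2a->3 2b->0 2c->2 3a->0 3b->0 3c->0

State merging on the prefix tree: take the shortest (then alphabetical) example prefix whose next move is undefined and point that move at state 0, else 1, else 2, ...; a target is out if some Accept/Reject pair would then sit in one state with the same input left (inseparable). If every existing state is out, open a new one.
a: 0a undefined. 0a->0: no, b/ab meet in 0 with "b" left. Open state 1: 0a->1.
b: 0b undefined. 0b->0: no, a/ba meet in 1. 0b->1: no, aa/ba meet in 1 with "a" left. Open state 2: 0b->2.
c: 0c undefined. 0c->0: no, a/ca meet in 1. 0c->1: no, aa/ca meet in 1 with "a" left. 0c->2: ok.
aa: 1a undefined. 1a->0: ok.
ab: 1b undefined. 1b->0: no, aa/ab meet in 0. 1b->1: no, a/ab meet in 1. 1b->2: no, c/ab meet in 2. Open state 3: 1b->3.
ac: 1c undefined. 1c->0: ok.
ba: 2a undefined. 2a->0: no, aa/ca meet in 0. 2a->1: no, a/ca meet in 1. 2a->2: no, acb/ca meet in 2. 2a->3: ok.
bb: 2b undefined. 2b->0: ok.
bc: 2c undefined. 2c->0: no, a/bca meet in 1. 2c->1: no, aa/bca meet in 0. 2c->2: ok.
aba: 3a undefined. 3a->0: ok.
abb: 3b undefined. 3b->0: ok.
bac: 3c undefined. 3c->0: ok.
All examples now run through 4 states with every (state, symbol) defined. Accept strings end in {0,1,2}, Reject strings end in {3}; accept={0,1,2}.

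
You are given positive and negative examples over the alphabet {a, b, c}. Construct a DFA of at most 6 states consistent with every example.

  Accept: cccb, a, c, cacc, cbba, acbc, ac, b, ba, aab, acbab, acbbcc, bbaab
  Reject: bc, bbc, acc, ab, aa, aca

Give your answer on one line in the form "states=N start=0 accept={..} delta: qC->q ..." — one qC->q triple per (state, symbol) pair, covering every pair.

Grow the machine one transition at a time. Run the examples from 0; the earliest place one falls off (shortest prefix, ties alphabetical) gets sent to the lowest-numbered state that keeps every Accept/Reject pair distinguishable — a pair clashes when both reach the same state with identical unread suffix — and to a fresh state only if none does.
a: 0a undefined. 0a->0: no, a/aa meet in 0. Open state 1: 0a->1.
b: 0b undefined. 0b->0: no, c/bc meet in 0 with "c" left. 0b->1: no, ac/bc meet in 1 with "c" left. Open state 2: 0b->2.
c: 0c undefined. 0c->0: no, cacc/acc meet in 1 with "cc" left. 0c->1: ok.
aa: 1a undefined. 1a->0: ok.
ab: 1b undefined. 1b->0: ok.
ac: 1c undefined. 1c->0: no, cccb/ab meet in 0. 1c->1: no, cccb/ab meet in 0. 1c->2: no, cbba/aca meet in 2 with "a" left. Open state 3: 1c->3.
ba: 2a undefined. 2a->0: no, cbba/ab meet in 0. 2a->1: ok.
bb: 2b undefined. 2b->0: no, a/bbc meet in 1. 2b->1: no, cacc/bbc meet in 3. 2b->2: ok.
bc: 2c undefined. 2c->0: ok.
aca: 3a undefined. 3a->0: ok.
acb: 3b undefined. 3b->0: no, acbab/bc meet in 0. 3b->1: ok.
acc: 3c undefined. 3c->0: ok.
All examples now run through 4 states with every (state, symbol) defined. Accept strings end in {1,2,3}, Reject strings end in {0}; accept={1,2,3}.

states=4 start=0 accept={1,2,3} delta: 0a->1 0b->2 0c->1 1a->0 1b->0 1c->3 2a->1 2b->2 2c->0 3a->0 3b->1 3c->0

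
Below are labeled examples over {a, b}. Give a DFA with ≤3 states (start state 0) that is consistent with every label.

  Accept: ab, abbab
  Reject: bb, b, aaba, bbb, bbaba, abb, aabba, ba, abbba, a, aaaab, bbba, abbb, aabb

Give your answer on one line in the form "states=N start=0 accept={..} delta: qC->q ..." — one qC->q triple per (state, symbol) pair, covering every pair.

Grow the machine one transition at a time. Run the examples from 0; the earliest place one falls off (shortest prefix, ties alphabetical) gets sent to the lowest-numbered state that keeps every Accept/Reject pair distinguishable — a pair clashes when both reach the same state with identical unread suffix — and to a fresh state only if none does.
a: 0a undefined. 0a->0: no, ab/b meet in 0 with "b" left. Open state 1: 0a->1.
b: 0b undefined. 0b->0: ok.
aa: 1a undefined. 1a->0: ok.
ab: 1b undefined. 1b->0: no, ab/bb meet in 0. 1b->1: no, ab/aaba meet in 1. Open state 2: 1b->2.
abb: 2b undefined. 2b->0: ok.
bbaba: 2a undefined. 2a->0: ok.
All examples now run through 3 states with every (state, symbol) defined. Accept strings end in {2}, Reject strings end in {0,1}; accept={2}.

states=3 start=0 accept={2} delta: 0a->1 0b->0 1a->0 1b->2 2a->0 2b->0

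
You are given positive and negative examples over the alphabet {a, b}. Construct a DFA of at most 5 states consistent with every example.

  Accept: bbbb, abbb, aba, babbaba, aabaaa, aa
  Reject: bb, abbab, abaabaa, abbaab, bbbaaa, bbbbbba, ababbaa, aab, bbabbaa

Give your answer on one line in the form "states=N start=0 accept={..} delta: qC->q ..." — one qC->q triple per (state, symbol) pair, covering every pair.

Fold the examples into a partial DFA from state 0: repeatedly fix the first undefined (state, symbol) met by the shortest-then-alphabetical prefix, trying targets in increasing order and rejecting any under which an Accept and a Reject string meet in one state with the same remainder; add a state when all current targets are rejected. Accepting states are where Accept strings end.
a: 0a undefined. 0a->0: ok.
b: 0b undefined. 0b->0: no, bbbb/bb meet in 0. Open state 1: 0b->1.
ba: 1a undefined. 1a->0: no, aba/abaabaa meet in 0. 1a->1: no, aba/aab meet in 1. Open state 2: 1a->2.
bb: 1b undefined. 1b->0: no, bbbb/bb meet in 0. 1b->1: no, bbbb/bb meet in 1. 1b->2: no, aba/bb meet in 2. Open state 3: 1b->3.
bab: 2b undefined. 2b->0: ok.
bba: 3a undefined. 3a->0: no, babbaba/bbabbaa meet in 0. 3a->1: no, babbaba/abbaab meet in 0. 3a->2: no, babbaba/abbab meet in 0. 3a->3: no, abbb/abbab meet in 3 with "b" left. Open state 4: 3a->4.
bbb: 3b undefined. 3b->0: no, bbbb/aab meet in 1. 3b->1: no, bbbb/bb meet in 3. 3b->2: ok.
abaa: 2a undefined. 2a->0: no, bbbb/abaabaa meet in 0. 2a->1: ok.
bbab: 4b undefined. 4b->0: no, bbbb/abbab meet in 0. 4b->1: ok.
abbaa: 4a undefined. 4a->0: no, bbbb/abaabaa meet in 0. 4a->1: ok.
All examples now run through 5 states with every (state, symbol) defined. Accept strings end in {0,2}, Reject strings end in {1,3,4}; accept={0,2}.

states=5 start=0 accept={0,2} delta: 0a->0 0b->1 1a->2 1b->3 2a->1 2b->0 3a->4 3b->2 4a->1 4b->1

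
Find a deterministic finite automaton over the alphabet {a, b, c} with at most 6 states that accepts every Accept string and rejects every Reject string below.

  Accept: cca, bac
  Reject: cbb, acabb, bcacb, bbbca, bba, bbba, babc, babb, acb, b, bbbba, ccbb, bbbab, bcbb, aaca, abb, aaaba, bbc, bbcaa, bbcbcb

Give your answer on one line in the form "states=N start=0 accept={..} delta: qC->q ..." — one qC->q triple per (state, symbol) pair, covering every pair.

states=3 start=0 accept={0} delta: 0a->0 0b->1 0c->1 1a->1 1b->2 1c->0 2a->1 2b->2 2c->1

State merging on the prefix tree: take the shortest (then alphabetical) example prefix whose next move is undefined and point that move at state 0, else 1, else 2, ...; a target is out if some Accept/Reject pair would then sit in one state with the same input left (inseparable). If every existing state is out, open a new one.
a: 0a undefined. 0a->0: ok.
b: 0b undefined. 0b->0: no, bac/babc meet in 0 with "c" left. Open state 1: 0b->1.
c: 0c undefined. 0c->0: no, cca/aaca meet in 0. 0c->1: ok.
ba: 1a undefined. 1a->0: no, bac/b meet in 1. 1a->1: ok.
bb: 1b undefined. 1b->0: no, cca/bbbca meet in 1 with "ca" left. 1b->1: no, cca/bbbca meet in 1 with "ca" left. Open state 2: 1b->2.
bc: 1c undefined. 1c->0: ok.
bba: 2a undefined. 2a->0: no, cca/bba meet in 0. 2a->1: ok.
bbb: 2b undefined. 2b->0: no, cca/cbb meet in 0. 2b->1: no, cca/bbbca meet in 0. 2b->2: ok.
bbc: 2c undefined. 2c->0: no, cca/bbbca meet in 0. 2c->1: ok.
All examples now run through 3 states with every (state, symbol) defined. Accept strings end in {0}, Reject strings end in {1,2}; accept={0}.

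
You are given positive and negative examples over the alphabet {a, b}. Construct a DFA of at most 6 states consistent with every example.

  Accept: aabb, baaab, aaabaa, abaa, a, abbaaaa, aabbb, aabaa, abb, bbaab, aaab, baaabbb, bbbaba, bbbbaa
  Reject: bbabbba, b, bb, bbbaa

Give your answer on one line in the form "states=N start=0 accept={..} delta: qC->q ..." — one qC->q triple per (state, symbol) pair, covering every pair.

Fold the examples into a partial DFA from state 0: repeatedly fix the first undefined (state, symbol) met by the shortest-then-alphabetical prefix, trying targets in increasing order and rejecting any under which an Accept and a Reject string meet in one state with the same remainder; add a state when all current targets are rejected. Accepting states are where Accept strings end.
a: 0a undefined. 0a->0: no, aabb/bb meet in 0 with "bb" left. Open state 1: 0a->1.
b: 0b undefined. 0b->0: no, bbbbaa/bbbaa meet in 1 with "a" left. 0b->1: no, a/b meet in 1. Open state 2: 0b->2.
aa: 1a undefined. 1a->0: no, aabb/bb meet in 2 with "b" left. 1a->1: ok.
ab: 1b undefined. 1b->0: no, aabb/b meet in 2. 1b->1: ok.
ba: 2a undefined. 2a->0: ok.
bb: 2b undefined. 2b->0: no, aabb/bbabbba meet in 1. 2b->1: no, aabb/bbabbba meet in 1. 2b->2: no, aabb/bbbaa meet in 1. Open state 3: 2b->3.
bba: 3a undefined. 3a->0: ok.
bbb: 3b undefined. 3b->0: no, aabb/bbabbba meet in 1. 3b->1: no, aabb/bbabbba meet in 1. 3b->2: no, aabb/bbbaa meet in 1. 3b->3: no, aabb/bbbaa meet in 1. Open state 4: 3b->4.
bbba: 4a undefined. 4a->0: no, aabb/bbbaa meet in 1. 4a->1: no, aabb/bbabbba meet in 1. 4a->2: no, bbbaba/bbbaa meet in 0. 4a->3: no, bbbaba/bbabbba meet in 3. 4a->4: ok.
bbbb: 4b undefined. 4b->0: ok.
All examples now run through 5 states with every (state, symbol) defined. Accept strings end in {1}, Reject strings end in {2,3,4}; accept={1}.

states=5 start=0 accept={1} delta: 0a->1 0b->2 1a->1 1b->1 2a->0 2b->3 3a->0 3b->4 4a->4 4b->0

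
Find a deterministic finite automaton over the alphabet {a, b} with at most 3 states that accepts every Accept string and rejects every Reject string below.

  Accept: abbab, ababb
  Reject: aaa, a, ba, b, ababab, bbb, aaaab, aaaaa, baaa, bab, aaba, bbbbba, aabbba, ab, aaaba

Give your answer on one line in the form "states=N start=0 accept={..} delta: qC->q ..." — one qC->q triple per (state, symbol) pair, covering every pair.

states=3 start=0 accept={2} delta: 0a->0 0b->1 1a->0 1b->2 2a->1 2b->0

State merging on the prefix tree: take the shortest (then alphabetical) example prefix whose next move is undefined and point that move at state 0, else 1, else 2, ...; a target is out if some Accept/Reject pair would then sit in one state with the same input left (inseparable). If every existing state is out, open a new one.
a: 0a undefined. 0a->0: ok.
b: 0b undefined. 0b->0: no, abbab/aaa meet in 0. Open state 1: 0b->1.
ba: 1a undefined. 1a->0: ok.
bb: 1b undefined. 1b->0: no, abbab/b meet in 1. 1b->1: no, abbab/b meet in 1. Open state 2: 1b->2.
bbb: 2b undefined. 2b->0: ok.
abba: 2a undefined. 2a->0: no, abbab/b meet in 1. 2a->1: ok.
All examples now run through 3 states with every (state, symbol) defined. Accept strings end in {2}, Reject strings end in {0,1}; accept={2}.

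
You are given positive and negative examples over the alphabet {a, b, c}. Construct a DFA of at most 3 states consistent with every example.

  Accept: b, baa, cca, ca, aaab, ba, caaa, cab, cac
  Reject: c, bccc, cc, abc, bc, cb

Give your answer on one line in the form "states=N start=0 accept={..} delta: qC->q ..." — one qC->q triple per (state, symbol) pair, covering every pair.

Fold the examples into a partial DFA from state 0: repeatedly fix the first undefined (state, symbol) met by the shortest-then-alphabetical prefix, trying targets in increasing order and rejecting any under which an Accept and a Reject string meet in one state with the same remainder; add a state when all current targets are rejected. Accepting states are where Accept strings end.
a: 0a undefined. 0a->0: ok.
b: 0b undefined. 0b->0: ok.
c: 0c undefined. 0c->0: no, b/c meet in 0. Open state 1: 0c->1.
ca: 1a undefined. 1a->0: no, cac/c meet in 1. 1a->1: no, ca/c meet in 1. Open state 2: 1a->2.
cb: 1b undefined. 1b->0: no, b/cb meet in 0. 1b->1: ok.
cc: 1c undefined. 1c->0: no, b/cc meet in 0. 1c->1: ok.
caa: 2a undefined. 2a->0: ok.
cab: 2b undefined. 2b->0: ok.
cac: 2c undefined. 2c->0: ok.
All examples now run through 3 states with every (state, symbol) defined. Accept strings end in {0,2}, Reject strings end in {1}; accept={0,2}.

states=3 start=0 accept={0,2} delta: 0a->0 0b->0 0c->1 1a->2 1b->1 1c->1 2a->0 2b->0 2c->0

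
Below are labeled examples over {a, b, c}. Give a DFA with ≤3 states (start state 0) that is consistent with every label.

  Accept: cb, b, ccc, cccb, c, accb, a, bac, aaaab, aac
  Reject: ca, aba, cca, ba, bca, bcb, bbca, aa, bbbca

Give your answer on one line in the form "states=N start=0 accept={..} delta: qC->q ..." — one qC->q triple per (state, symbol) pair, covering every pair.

State merging on the prefix tree: take the shortest (then alphabetical) example prefix whose next move is undefined and point that move at state 0, else 1, else 2, ...; a target is out if some Accept/Reject pair would then sit in one state with the same input left (inseparable). If every existing state is out, open a new one.
a: 0a undefined. 0a->0: no, a/aa meet in 0. Open state 1: 0a->1.
b: 0b undefined. 0b->0: no, cb/bcb meet in 0 with "cb" left. 0b->1: ok.
c: 0c undefined. 0c->0: no, cb/ca meet in 1. 0c->1: ok.
aa: 1a undefined. 1a->0: ok.
ab: 1b undefined. 1b->0: no, cb/ca meet in 0. 1b->1: ok.
ac: 1c undefined. 1c->0: no, cb/cca meet in 1. 1c->1: no, cb/bcb meet in 1. Open state 2: 1c->2.
acc: 2c undefined. 2c->0: no, ccc/ca meet in 0. 2c->1: ok.
bca: 2a undefined. 2a->0: ok.
bcb: 2b undefined. 2b->0: ok.
All examples now run through 3 states with every (state, symbol) defined. Accept strings end in {1}, Reject strings end in {0}; accept={1}.

states=3 start=0 accept={1} delta: 0a->1 0b->1 0c->1 1a->0 1b->1 1c->2 2a->0 2b->0 2c->1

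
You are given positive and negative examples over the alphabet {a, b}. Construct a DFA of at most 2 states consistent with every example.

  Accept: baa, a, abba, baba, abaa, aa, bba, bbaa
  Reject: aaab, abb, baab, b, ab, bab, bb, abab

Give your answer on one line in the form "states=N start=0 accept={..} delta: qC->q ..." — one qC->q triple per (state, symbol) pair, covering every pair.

states=2 start=0 accept={0} delta: 0a->0 0b->1 1a->0 1b->1

Grow the machine one transition at a time. Run the examples from 0; the earliest place one falls off (shortest prefix, ties alphabetical) gets sent to the lowest-numbered state that keeps every Accept/Reject pair distinguishable — a pair clashes when both reach the same state with identical unread suffix — and to a fresh state only if none does.
a: 0a undefined. 0a->0: ok.
b: 0b undefined. 0b->0: no, baa/aaab meet in 0. Open state 1: 0b->1.
ba: 1a undefined. 1a->0: ok.
bb: 1b undefined. 1b->0: no, baa/abb meet in 0. 1b->1: ok.
All examples now run through 2 states with every (state, symbol) defined. Accept strings end in {0}, Reject strings end in {1}; accept={0}.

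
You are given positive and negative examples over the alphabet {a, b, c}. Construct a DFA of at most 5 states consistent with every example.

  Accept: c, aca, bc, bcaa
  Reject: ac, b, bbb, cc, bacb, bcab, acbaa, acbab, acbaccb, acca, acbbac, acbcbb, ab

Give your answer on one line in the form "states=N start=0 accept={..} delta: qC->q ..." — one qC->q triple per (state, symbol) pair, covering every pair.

states=2 start=0 accept={1} delta: 0a->1 0b->0 0c->1 1a->0 1b->0 1c->0

State merging on the prefix tree: take the shortest (then alphabetical) example prefix whose next move is undefined and point that move at state 0, else 1, else 2, ...; a target is out if some Accept/Reject pair would then sit in one state with the same input left (inseparable). If every existing state is out, open a new one.
a: 0a undefined. 0a->0: no, c/ac meet in 0 with "c" left. Open state 1: 0a->1.
b: 0b undefined. 0b->0: ok.
c: 0c undefined. 0c->0: no, c/b meet in 0. 0c->1: ok.
ab: 1b undefined. 1b->0: ok.
ac: 1c undefined. 1c->0: ok.
bca: 1a undefined. 1a->0: ok.
All examples now run through 2 states with every (state, symbol) defined. Accept strings end in {1}, Reject strings end in {0}; accept={1}.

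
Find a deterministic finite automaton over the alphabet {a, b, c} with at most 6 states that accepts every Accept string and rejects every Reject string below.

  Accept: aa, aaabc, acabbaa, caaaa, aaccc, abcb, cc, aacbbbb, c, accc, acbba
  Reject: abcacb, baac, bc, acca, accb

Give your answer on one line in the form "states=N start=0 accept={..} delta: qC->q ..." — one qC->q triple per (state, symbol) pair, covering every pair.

Grow the machine one transition at a time. Run the examples from 0; the earliest place one falls off (shortest prefix, ties alphabetical) gets sent to the lowest-numbered state that keeps every Accept/Reject pair distinguishable — a pair clashes when both reach the same state with identical unread suffix — and to a fresh state only if none does.
a: 0a undefined. 0a->0: no, aaabc/bc meet in 0 with "bc" left. Open state 1: 0a->1.
b: 0b undefined. 0b->0: no, c/bc meet in 0 with "c" left. 0b->1: ok.
c: 0c undefined. 0c->0: ok.
aa: 1a undefined. 1a->0: ok.
ab: 1b undefined. 1b->0: ok.
ac: 1c undefined. 1c->0: no, aa/baac meet in 0. 1c->1: no, aa/abcacb meet in 0. Open state 2: 1c->2.
aca: 2a undefined. 2a->0: ok.
acb: 2b undefined. 2b->0: no, aa/abcacb meet in 0. 2b->1: no, abcb/abcacb meet in 1. 2b->2: ok.
acc: 2c undefined. 2c->0: no, abcb/acca meet in 1. 2c->1: no, aa/acca meet in 0. 2c->2: no, aa/acca meet in 0. Open state 3: 2c->3.
acca: 3a undefined. 3a->0: no, aa/acca meet in 0. 3a->1: no, abcb/acca meet in 1. 3a->2: ok.
accb: 3b undefined. 3b->0: no, aa/accb meet in 0. 3b->1: no, abcb/accb meet in 1. 3b->2: ok.
accc: 3c undefined. 3c->0: ok.
All examples now run through 4 states with every (state, symbol) defined. Accept strings end in {0,1}, Reject strings end in {2}; accept={0,1}.

states=4 start=0 accept={0,1} delta: 0a->1 0b->1 0c->0 1a->0 1b->0 1c->2 2a->0 2b->2 2c->3 3a->2 3b->2 3c->0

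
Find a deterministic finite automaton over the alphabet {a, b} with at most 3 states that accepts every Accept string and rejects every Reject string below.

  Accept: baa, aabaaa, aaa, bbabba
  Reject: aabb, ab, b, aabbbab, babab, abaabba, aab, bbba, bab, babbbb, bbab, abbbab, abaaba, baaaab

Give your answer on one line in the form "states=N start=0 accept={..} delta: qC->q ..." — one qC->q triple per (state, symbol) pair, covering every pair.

states=3 start=0 accept={0} delta: 0a->0 0b->1 1a->2 1b->1 2a->0 2b->2

State merging on the prefix tree: take the shortest (then alphabetical) example prefix whose next move is undefined and point that move at state 0, else 1, else 2, ...; a target is out if some Accept/Reject pair would then sit in one state with the same input left (inseparable). If every existing state is out, open a new one.
a: 0a undefined. 0a->0: ok.
b: 0b undefined. 0b->0: no, baa/aabb meet in 0. Open state 1: 0b->1.
ba: 1a undefined. 1a->0: no, baa/abaaba meet in 0. 1a->1: no, baa/ab meet in 1. Open state 2: 1a->2.
bb: 1b undefined. 1b->0: no, aaa/aabb meet in 0. 1b->1: ok.
baa: 2a undefined. 2a->0: ok.
bab: 2b undefined. 2b->0: no, baa/aabbbab meet in 0. 2b->1: no, bbabba/abaabba meet in 2. 2b->2: ok.
All examples now run through 3 states with every (state, symbol) defined. Accept strings end in {0}, Reject strings end in {1,2}; accept={0}.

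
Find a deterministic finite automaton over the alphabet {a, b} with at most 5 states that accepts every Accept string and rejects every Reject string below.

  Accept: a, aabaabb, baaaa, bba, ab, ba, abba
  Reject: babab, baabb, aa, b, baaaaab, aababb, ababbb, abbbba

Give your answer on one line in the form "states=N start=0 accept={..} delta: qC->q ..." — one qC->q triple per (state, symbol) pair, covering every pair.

states=5 start=0 accept={1,3,4} delta: 0a->1 0b->0 1a->2 1b->3 2a->0 2b->2 3a->0 3b->4 4a->1 4b->1

State merging on the prefix tree: take the shortest (then alphabetical) example prefix whose next move is undefined and point that move at state 0, else 1, else 2, ...; a target is out if some Accept/Reject pair would then sit in one state with the same input left (inseparable). If every existing state is out, open a new one.
a: 0a undefined. 0a->0: no, a/aa meet in 0. Open state 1: 0a->1.
b: 0b undefined. 0b->0: ok.
aa: 1a undefined. 1a->0: no, aabaabb/baabb meet in 0. 1a->1: no, a/aa meet in 1. Open state 2: 1a->2.
ab: 1b undefined. 1b->0: no, a/abbbba meet in 1. 1b->1: no, abba/aa meet in 2. 1b->2: no, ab/aa meet in 2. Open state 3: 1b->3.
aab: 2b undefined. 2b->0: no, aabaabb/baabb meet in 0. 2b->1: no, ab/baabb meet in 3. 2b->2: ok.
aba: 3a undefined. 3a->0: ok.
abb: 3b undefined. 3b->0: no, a/abbbba meet in 1. 3b->1: no, abba/baabb meet in 2. 3b->2: no, abba/abbbba meet in 2 with "a" left. 3b->3: no, abba/babab meet in 0. Open state 4: 3b->4.
aaba: 2a undefined. 2a->0: ok.
abba: 4a undefined. 4a->0: no, abba/babab meet in 0. 4a->1: ok.
abbb: 4b undefined. 4b->0: no, a/abbbba meet in 1. 4b->1: ok.
All examples now run through 5 states with every (state, symbol) defined. Accept strings end in {1,3,4}, Reject strings end in {0,2}; accept={1,3,4}.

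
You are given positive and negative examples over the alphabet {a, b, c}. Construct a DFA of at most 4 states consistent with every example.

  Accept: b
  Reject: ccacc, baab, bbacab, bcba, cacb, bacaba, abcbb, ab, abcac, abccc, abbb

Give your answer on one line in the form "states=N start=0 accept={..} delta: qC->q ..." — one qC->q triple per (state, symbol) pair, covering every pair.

states=2 start=0 accept={0} delta: 0a->1 0b->0 0c->0 1a->1 1b->1 1c->1

State merging on the prefix tree: take the shortest (then alphabetical) example prefix whose next move is undefined and point that move at state 0, else 1, else 2, ...; a target is out if some Accept/Reject pair would then sit in one state with the same input left (inseparable). If every existing state is out, open a new one.
a: 0a undefined. 0a->0: no, b/ab meet in 0 with "b" left. Open state 1: 0a->1.
b: 0b undefined. 0b->0: ok.
c: 0c undefined. 0c->0: ok.
ab: 1b undefined. 1b->0: no, b/abcbb meet in 0. 1b->1: ok.
abc: 1c undefined. 1c->0: no, b/ccacc meet in 0. 1c->1: ok.
baa: 1a undefined. 1a->0: no, b/baab meet in 0. 1a->1: ok.
All examples now run through 2 states with every (state, symbol) defined. Accept strings end in {0}, Reject strings end in {1}; accept={0}.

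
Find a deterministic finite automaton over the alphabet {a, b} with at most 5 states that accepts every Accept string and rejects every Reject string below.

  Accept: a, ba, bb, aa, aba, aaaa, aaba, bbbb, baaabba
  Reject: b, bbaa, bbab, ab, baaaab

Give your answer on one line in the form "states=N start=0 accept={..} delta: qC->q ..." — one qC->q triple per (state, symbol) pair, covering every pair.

states=4 start=0 accept={0,2,3} delta: 0a->0 0b->1 1a->0 1b->2 2a->3 2b->1 3a->1 3b->1

Fold the examples into a partial DFA from state 0: repeatedly fix the first undefined (state, symbol) met by the shortest-then-alphabetical prefix, trying targets in increasing order and rejecting any under which an Accept and a Reject string meet in one state with the same remainder; add a state when all current targets are rejected. Accepting states are where Accept strings end.
a: 0a undefined. 0a->0: ok.
b: 0b undefined. 0b->0: no, a/b meet in 0. Open state 1: 0b->1.
ba: 1a undefined. 1a->0: ok.
bb: 1b undefined. 1b->0: no, a/bbaa meet in 0. 1b->1: no, a/bbaa meet in 0. Open state 2: 1b->2.
bba: 2a undefined. 2a->0: no, a/bbaa meet in 0. 2a->1: no, a/bbaa meet in 0. 2a->2: no, bb/bbaa meet in 2. Open state 3: 2a->3.
bbb: 2b undefined. 2b->0: no, bbbb/b meet in 1. 2b->1: ok.
bbaa: 3a undefined. 3a->0: no, a/bbaa meet in 0. 3a->1: ok.
bbab: 3b undefined. 3b->0: no, a/bbab meet in 0. 3b->1: ok.
All examples now run through 4 states with every (state, symbol) defined. Accept strings end in {0,2,3}, Reject strings end in {1}; accept={0,2,3}.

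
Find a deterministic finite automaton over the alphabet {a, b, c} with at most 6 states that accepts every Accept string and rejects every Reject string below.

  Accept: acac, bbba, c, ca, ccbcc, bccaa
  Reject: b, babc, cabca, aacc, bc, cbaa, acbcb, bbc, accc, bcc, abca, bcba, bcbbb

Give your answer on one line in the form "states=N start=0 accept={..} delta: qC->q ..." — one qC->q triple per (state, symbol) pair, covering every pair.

Fold the examples into a partial DFA from state 0: repeatedly fix the first undefined (state, symbol) met by the shortest-then-alphabetical prefix, trying targets in increasing order and rejecting any under which an Accept and a Reject string meet in one state with the same remainder; add a state when all current targets are rejected. Accepting states are where Accept strings end.
a: 0a undefined. 0a->0: ok.
b: 0b undefined. 0b->0: no, bbba/b meet in 0. Open state 1: 0b->1.
c: 0c undefined. 0c->0: no, acac/aacc meet in 0. 0c->1: no, c/b meet in 1. Open state 2: 0c->2.
ba: 1a undefined. 1a->0: ok.
bb: 1b undefined. 1b->0: no, c/bbc meet in 2. 1b->1: ok.
bc: 1c undefined. 1c->0: no, bbba/babc meet in 0. 1c->1: no, bbba/abca meet in 0. 1c->2: no, c/babc meet in 2. Open state 3: 1c->3.
ca: 2a undefined. 2a->0: ok.
cb: 2b undefined. 2b->0: no, bbba/cbaa meet in 0. 2b->1: no, bbba/cbaa meet in 0. 2b->2: no, bbba/cbaa meet in 0. 2b->3: ok.
cc: 2c undefined. 2c->0: no, acac/accc meet in 2. 2c->1: no, ccbcc/bcc meet in 3 with "c" left. 2c->2: no, acac/aacc meet in 2. 2c->3: ok.
bcb: 3b undefined. 3b->0: no, bbba/bcba meet in 0. 3b->1: no, bbba/bcba meet in 0. 3b->2: no, acac/bcbbb meet in 2. 3b->3: ok.
bcc: 3c undefined. 3c->0: no, bbba/accc meet in 0. 3c->1: no, ccbcc/babc meet in 3. 3c->2: no, acac/accc meet in 2. 3c->3: no, ccbcc/babc meet in 3. Open state 4: 3c->4.
cba: 3a undefined. 3a->0: no, bbba/cabca meet in 0. 3a->1: no, bbba/cbaa meet in 0. 3a->2: no, acac/cabca meet in 2. 3a->3: ok.
bcca: 4a undefined. 4a->0: ok.
acbcb: 4b undefined. 4b->0: no, bbba/acbcb meet in 0. 4b->1: ok.
ccbcc: 4c undefined. 4c->0: ok.
All examples now run through 5 states with every (state, symbol) defined. Accept strings end in {0,2}, Reject strings end in {1,3,4}; accept={0,2}.

states=5 start=0 accept={0,2} delta: 0a->0 0b->1 0c->2 1a->0 1b->1 1c->3 2a->0 2b->3 2c->3 3a->3 3b->3 3c->4 4a->0 4b->1 4c->0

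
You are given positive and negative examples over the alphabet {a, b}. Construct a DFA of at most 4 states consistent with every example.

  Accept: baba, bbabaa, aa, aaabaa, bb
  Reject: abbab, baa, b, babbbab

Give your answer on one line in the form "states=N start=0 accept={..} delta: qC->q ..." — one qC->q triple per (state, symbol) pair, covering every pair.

State merging on the prefix tree: take the shortest (then alphabetical) example prefix whose next move is undefined and point that move at state 0, else 1, else 2, ...; a target is out if some Accept/Reject pair would then sit in one state with the same input left (inseparable). If every existing state is out, open a new one.
a: 0a undefined. 0a->0: no, aaabaa/baa meet in 0 with "baa" left. Open state 1: 0a->1.
b: 0b undefined. 0b->0: no, aa/baa meet in 1 with "a" left. 0b->1: ok.
aa: 1a undefined. 1a->0: ok.
ab: 1b undefined. 1b->0: ok.
All examples now run through 2 states with every (state, symbol) defined. Accept strings end in {0}, Reject strings end in {1}; accept={0}.

states=2 start=0 accept={0} delta: 0a->1 0b->1 1a->0 1b->0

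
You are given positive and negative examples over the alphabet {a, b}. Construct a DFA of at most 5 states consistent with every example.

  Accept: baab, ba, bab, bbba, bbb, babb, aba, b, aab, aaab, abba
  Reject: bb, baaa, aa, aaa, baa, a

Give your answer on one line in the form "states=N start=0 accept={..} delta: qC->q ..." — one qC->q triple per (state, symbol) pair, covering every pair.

Fold the examples into a partial DFA from state 0: repeatedly fix the first undefined (state, symbol) met by the shortest-then-alphabetical prefix, trying targets in increasing order and rejecting any under which an Accept and a Reject string meet in one state with the same remainder; add a state when all current targets are rejected. Accepting states are where Accept strings end.
a: 0a undefined. 0a->0: ok.
b: 0b undefined. 0b->0: no, baab/bb meet in 0. Open state 1: 0b->1.
ba: 1a undefined. 1a->0: no, ba/baaa meet in 0. 1a->1: no, baab/bb meet in 1 with "b" left. Open state 2: 1a->2.
bb: 1b undefined. 1b->0: no, abba/bb meet in 0. 1b->1: no, bbb/bb meet in 1. 1b->2: no, ba/bb meet in 2. Open state 3: 1b->3.
baa: 2a undefined. 2a->0: ok.
bab: 2b undefined. 2b->0: no, bab/baaa meet in 0. 2b->1: no, babb/bb meet in 3. 2b->2: ok.
bbb: 3b undefined. 3b->0: no, bbba/baaa meet in 0. 3b->1: ok.
abba: 3a undefined. 3a->0: no, abba/baaa meet in 0. 3a->1: ok.
All examples now run through 4 states with every (state, symbol) defined. Accept strings end in {1,2}, Reject strings end in {0,3}; accept={1,2}.

states=4 start=0 accept={1,2} delta: 0a->0 0b->1 1a->2 1b->3 2a->0 2b->2 3a->1 3b->1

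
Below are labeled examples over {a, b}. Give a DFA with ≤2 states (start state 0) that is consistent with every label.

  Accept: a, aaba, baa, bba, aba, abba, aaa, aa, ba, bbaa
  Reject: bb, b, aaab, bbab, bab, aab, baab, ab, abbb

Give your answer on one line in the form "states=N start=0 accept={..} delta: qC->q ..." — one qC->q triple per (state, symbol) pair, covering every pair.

states=2 start=0 accept={0} delta: 0a->0 0b->1 1a->0 1b->1

Grow the machine one transition at a time. Run the examples from 0; the earliest place one falls off (shortest prefix, ties alphabetical) gets sent to the lowest-numbered state that keeps every Accept/Reject pair distinguishable — a pair clashes when both reach the same state with identical unread suffix — and to a fresh state only if none does.
a: 0a undefined. 0a->0: ok.
b: 0b undefined. 0b->0: no, a/bb meet in 0. Open state 1: 0b->1.
ba: 1a undefined. 1a->0: ok.
bb: 1b undefined. 1b->0: no, a/bb meet in 0. 1b->1: ok.
All examples now run through 2 states with every (state, symbol) defined. Accept strings end in {0}, Reject strings end in {1}; accept={0}.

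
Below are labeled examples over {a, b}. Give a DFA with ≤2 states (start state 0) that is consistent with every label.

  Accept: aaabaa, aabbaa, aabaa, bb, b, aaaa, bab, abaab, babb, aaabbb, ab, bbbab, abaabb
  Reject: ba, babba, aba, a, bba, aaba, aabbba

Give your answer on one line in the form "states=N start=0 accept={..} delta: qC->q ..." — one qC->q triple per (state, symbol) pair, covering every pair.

Fold the examples into a partial DFA from state 0: repeatedly fix the first undefined (state, symbol) met by the shortest-then-alphabetical prefix, trying targets in increasing order and rejecting any under which an Accept and a Reject string meet in one state with the same remainder; add a state when all current targets are rejected. Accepting states are where Accept strings end.
a: 0a undefined. 0a->0: no, aaaa/a meet in 0. Open state 1: 0a->1.
b: 0b undefined. 0b->0: ok.
aa: 1a undefined. 1a->0: ok.
ab: 1b undefined. 1b->0: ok.
All examples now run through 2 states with every (state, symbol) defined. Accept strings end in {0}, Reject strings end in {1}; accept={0}.

states=2 start=0 accept={0} delta: 0a->1 0b->0 1a->0 1b->0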